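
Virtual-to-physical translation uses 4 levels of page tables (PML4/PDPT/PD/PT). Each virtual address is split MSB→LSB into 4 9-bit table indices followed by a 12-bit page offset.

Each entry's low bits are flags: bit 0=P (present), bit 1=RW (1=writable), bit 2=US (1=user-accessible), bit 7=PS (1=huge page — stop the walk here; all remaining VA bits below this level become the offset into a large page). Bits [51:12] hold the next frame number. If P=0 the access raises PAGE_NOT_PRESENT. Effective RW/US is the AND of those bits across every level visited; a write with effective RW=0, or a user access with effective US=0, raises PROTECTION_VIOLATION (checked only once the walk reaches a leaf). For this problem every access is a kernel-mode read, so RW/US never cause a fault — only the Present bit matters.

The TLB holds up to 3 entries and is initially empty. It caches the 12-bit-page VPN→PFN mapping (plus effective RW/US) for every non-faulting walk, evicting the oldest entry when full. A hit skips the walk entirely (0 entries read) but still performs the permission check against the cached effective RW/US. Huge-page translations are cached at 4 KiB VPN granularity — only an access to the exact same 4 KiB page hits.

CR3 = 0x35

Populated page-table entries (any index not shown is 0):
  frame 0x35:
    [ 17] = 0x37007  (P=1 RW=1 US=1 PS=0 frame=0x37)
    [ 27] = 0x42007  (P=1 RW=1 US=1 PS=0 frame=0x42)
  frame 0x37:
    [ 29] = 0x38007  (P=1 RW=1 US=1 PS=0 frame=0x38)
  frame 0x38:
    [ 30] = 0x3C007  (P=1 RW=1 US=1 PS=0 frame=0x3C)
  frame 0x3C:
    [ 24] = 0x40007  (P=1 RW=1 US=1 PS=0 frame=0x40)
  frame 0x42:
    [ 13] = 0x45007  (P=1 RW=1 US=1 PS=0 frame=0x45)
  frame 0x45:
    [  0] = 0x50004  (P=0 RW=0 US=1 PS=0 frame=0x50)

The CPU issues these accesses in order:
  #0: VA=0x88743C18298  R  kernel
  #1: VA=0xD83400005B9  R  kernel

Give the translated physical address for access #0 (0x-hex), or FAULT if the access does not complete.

Walk each access:
#0 VA=0x88743C18298 (r,kernel):
  L0: frame=0x35 idx=17 entry=0x37007 [P=1 RW=1 US=1 PS=0]
  L1: frame=0x37 idx=29 entry=0x38007 [P=1 RW=1 US=1 PS=0]
  L2: frame=0x38 idx=30 entry=0x3C007 [P=1 RW=1 US=1 PS=0]
  L3: frame=0x3C idx=24 entry=0x40007 [P=1 RW=1 US=1 PS=0]
  ⇒ phys 0x40298  [4 reads]
#1 VA=0xD83400005B9 (r,kernel):
  L0: frame=0x35 idx=27 entry=0x42007 [P=1 RW=1 US=1 PS=0]
  L1: frame=0x42 idx=13 entry=0x45007 [P=1 RW=1 US=1 PS=0]
  L2: frame=0x45 idx=0 entry=0x50004 [P=0 RW=0 US=1 PS=0]
  ✗ PAGE_NOT_PRESENT  [3 reads]

Access #0 PA: 0x40298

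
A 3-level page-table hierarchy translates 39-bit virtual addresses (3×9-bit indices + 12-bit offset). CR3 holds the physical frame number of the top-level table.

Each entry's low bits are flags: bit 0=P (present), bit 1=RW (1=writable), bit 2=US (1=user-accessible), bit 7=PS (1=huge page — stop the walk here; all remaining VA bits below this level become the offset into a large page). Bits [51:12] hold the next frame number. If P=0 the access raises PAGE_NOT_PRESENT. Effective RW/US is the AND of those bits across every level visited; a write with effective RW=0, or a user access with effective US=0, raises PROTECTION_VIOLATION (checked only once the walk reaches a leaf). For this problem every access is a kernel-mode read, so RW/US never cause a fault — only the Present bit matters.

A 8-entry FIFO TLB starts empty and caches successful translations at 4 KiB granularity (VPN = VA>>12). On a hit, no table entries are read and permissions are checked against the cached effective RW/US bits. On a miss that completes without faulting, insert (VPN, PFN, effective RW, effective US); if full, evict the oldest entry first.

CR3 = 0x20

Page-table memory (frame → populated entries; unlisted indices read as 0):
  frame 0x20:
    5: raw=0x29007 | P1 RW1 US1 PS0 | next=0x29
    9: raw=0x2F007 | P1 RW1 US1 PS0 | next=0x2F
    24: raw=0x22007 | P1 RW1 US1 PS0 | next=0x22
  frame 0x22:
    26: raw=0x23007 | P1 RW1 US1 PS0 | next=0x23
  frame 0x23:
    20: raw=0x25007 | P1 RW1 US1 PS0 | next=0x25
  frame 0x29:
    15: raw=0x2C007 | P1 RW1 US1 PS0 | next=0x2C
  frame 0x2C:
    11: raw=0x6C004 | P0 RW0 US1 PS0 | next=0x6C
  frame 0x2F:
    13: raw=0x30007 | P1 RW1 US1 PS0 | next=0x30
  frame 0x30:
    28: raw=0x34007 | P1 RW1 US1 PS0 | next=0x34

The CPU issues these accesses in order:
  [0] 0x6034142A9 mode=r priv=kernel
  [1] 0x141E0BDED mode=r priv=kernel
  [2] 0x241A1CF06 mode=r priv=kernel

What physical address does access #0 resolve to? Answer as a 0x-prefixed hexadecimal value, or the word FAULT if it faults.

Walk each access:
#0 VA=0x6034142A9 (r,kernel):
  lvl0: tbl 0x20, slot 24 ⇒ 0x22007 (P1/RW1/US1/PS0)
  lvl1: tbl 0x22, slot 26 ⇒ 0x23007 (P1/RW1/US1/PS0)
  lvl2: tbl 0x23, slot 20 ⇒ 0x25007 (P1/RW1/US1/PS0)
  ⇒ phys 0x252A9  [3 reads]
#1 VA=0x141E0BDED (r,kernel):
  lvl0: tbl 0x20, slot 5 ⇒ 0x29007 (P1/RW1/US1/PS0)
  lvl1: tbl 0x29, slot 15 ⇒ 0x2C007 (P1/RW1/US1/PS0)
  lvl2: tbl 0x2C, slot 11 ⇒ 0x6C004 (P0/RW0/US1/PS0)
  ⇒ fault: PAGE_NOT_PRESENT  — 3 lookups
#2 VA=0x241A1CF06 (r,kernel):
  lvl0: tbl 0x20, slot 9 ⇒ 0x2F007 (P1/RW1/US1/PS0)
  lvl1: tbl 0x2F, slot 13 ⇒ 0x30007 (P1/RW1/US1/PS0)
  lvl2: tbl 0x30, slot 28 ⇒ 0x34007 (P1/RW1/US1/PS0)
  ⇒ phys 0x34F06  [3 reads]

Access #0 PA: 0x252A9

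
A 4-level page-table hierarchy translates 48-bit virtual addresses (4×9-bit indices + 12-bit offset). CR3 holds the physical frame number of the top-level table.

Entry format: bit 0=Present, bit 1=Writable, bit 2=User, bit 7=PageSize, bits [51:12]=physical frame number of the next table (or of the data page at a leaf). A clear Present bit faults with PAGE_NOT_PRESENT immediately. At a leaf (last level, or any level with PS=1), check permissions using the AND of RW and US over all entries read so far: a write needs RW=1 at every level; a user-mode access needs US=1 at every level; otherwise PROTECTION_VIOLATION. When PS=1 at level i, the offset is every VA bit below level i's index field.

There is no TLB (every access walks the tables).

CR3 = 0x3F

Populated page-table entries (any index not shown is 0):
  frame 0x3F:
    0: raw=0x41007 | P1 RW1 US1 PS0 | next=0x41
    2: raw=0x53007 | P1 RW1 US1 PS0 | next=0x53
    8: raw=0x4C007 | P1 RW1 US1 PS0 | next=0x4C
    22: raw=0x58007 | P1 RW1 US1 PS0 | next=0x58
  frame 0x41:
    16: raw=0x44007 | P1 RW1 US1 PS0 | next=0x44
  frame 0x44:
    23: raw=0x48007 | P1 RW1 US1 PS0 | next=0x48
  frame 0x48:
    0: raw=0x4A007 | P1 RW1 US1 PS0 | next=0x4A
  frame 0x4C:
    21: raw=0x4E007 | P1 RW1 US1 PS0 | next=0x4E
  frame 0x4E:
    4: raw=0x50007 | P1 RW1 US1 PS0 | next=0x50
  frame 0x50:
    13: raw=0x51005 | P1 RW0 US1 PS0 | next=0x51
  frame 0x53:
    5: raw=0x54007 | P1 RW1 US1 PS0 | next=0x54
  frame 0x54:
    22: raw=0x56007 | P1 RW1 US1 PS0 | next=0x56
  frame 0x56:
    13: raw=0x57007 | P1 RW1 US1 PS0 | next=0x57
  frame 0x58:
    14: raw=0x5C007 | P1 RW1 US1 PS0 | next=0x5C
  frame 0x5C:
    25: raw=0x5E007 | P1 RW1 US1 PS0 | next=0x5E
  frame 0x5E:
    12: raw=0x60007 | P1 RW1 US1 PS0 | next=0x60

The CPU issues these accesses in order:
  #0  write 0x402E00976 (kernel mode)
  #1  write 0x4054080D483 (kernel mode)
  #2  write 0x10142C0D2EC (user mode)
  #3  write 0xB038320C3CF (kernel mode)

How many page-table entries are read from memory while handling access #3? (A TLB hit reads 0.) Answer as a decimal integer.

Trace:
#0 VA=0x402E00976 (w,kernel):
  L0: frame=0x3F idx=0 entry=0x41007 [P=1 RW=1 US=1 PS=0]
  L1: frame=0x41 idx=16 entry=0x44007 [P=1 RW=1 US=1 PS=0]
  L2: frame=0x44 idx=23 entry=0x48007 [P=1 RW=1 US=1 PS=0]
  L3: frame=0x48 idx=0 entry=0x4A007 [P=1 RW=1 US=1 PS=0]
  → PA=0x4A976  (4 entries read)
#1 VA=0x4054080D483 (w,kernel):
  L0: frame=0x3F idx=8 entry=0x4C007 [P=1 RW=1 US=1 PS=0]
  L1: frame=0x4C idx=21 entry=0x4E007 [P=1 RW=1 US=1 PS=0]
  L2: frame=0x4E idx=4 entry=0x50007 [P=1 RW=1 US=1 PS=0]
  L3: frame=0x50 idx=13 entry=0x51005 [P=1 RW=0 US=1 PS=0]
  → PROTECTION_VIOLATION  (4 entries read)
#2 VA=0x10142C0D2EC (w,user):
  L0: frame=0x3F idx=2 entry=0x53007 [P=1 RW=1 US=1 PS=0]
  L1: frame=0x53 idx=5 entry=0x54007 [P=1 RW=1 US=1 PS=0]
  L2: frame=0x54 idx=22 entry=0x56007 [P=1 RW=1 US=1 PS=0]
  L3: frame=0x56 idx=13 entry=0x57007 [P=1 RW=1 US=1 PS=0]
  → PA=0x572EC  (4 entries read)
#3 VA=0xB038320C3CF (w,kernel):
  L0: frame=0x3F idx=22 entry=0x58007 [P=1 RW=1 US=1 PS=0]
  L1: frame=0x58 idx=14 entry=0x5C007 [P=1 RW=1 US=1 PS=0]
  L2: frame=0x5C idx=25 entry=0x5E007 [P=1 RW=1 US=1 PS=0]
  L3: frame=0x5E idx=12 entry=0x60007 [P=1 RW=1 US=1 PS=0]
  → PA=0x603CF  (4 entries read)

Entries read for #3: 4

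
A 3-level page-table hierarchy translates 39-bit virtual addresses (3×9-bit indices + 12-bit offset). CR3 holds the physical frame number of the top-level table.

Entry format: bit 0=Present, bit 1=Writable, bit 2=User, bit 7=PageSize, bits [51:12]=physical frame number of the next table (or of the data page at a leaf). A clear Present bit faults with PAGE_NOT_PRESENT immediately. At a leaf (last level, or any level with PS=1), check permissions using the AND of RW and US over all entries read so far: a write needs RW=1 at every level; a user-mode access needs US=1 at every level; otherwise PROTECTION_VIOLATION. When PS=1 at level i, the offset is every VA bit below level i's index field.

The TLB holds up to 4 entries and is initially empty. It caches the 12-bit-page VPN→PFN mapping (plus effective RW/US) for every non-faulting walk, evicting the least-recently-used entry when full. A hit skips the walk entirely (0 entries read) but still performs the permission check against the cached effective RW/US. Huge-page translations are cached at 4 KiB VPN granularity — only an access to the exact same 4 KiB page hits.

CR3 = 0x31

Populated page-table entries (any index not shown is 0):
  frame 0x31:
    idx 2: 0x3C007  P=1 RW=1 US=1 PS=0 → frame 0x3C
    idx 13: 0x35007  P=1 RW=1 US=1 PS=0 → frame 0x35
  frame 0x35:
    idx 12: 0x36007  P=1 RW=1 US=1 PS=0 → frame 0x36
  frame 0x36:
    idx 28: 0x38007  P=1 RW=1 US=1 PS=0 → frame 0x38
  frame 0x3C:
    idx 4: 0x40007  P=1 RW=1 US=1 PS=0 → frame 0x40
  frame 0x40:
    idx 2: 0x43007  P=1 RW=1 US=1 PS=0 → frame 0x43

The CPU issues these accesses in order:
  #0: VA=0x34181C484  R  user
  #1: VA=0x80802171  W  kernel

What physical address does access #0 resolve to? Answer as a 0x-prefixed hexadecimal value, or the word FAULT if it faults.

Walk each access:
#0 VA=0x34181C484 (r,user):
  [0] read 0x31 idx=13: raw=0x35007 flags P=1 W=1 U=1 S=0
  [1] read 0x35 idx=12: raw=0x36007 flags P=1 W=1 U=1 S=0
  [2] read 0x36 idx=28: raw=0x38007 flags P=1 W=1 U=1 S=0
  ⇒ phys 0x38484  [3 reads]
#1 VA=0x80802171 (w,kernel):
  [0] read 0x31 idx=2: raw=0x3C007 flags P=1 W=1 U=1 S=0
  [1] read 0x3C idx=4: raw=0x40007 flags P=1 W=1 U=1 S=0
  [2] read 0x40 idx=2: raw=0x43007 flags P=1 W=1 U=1 S=0
  ⇒ phys 0x43171  [3 reads]

Access #0 PA: 0x38484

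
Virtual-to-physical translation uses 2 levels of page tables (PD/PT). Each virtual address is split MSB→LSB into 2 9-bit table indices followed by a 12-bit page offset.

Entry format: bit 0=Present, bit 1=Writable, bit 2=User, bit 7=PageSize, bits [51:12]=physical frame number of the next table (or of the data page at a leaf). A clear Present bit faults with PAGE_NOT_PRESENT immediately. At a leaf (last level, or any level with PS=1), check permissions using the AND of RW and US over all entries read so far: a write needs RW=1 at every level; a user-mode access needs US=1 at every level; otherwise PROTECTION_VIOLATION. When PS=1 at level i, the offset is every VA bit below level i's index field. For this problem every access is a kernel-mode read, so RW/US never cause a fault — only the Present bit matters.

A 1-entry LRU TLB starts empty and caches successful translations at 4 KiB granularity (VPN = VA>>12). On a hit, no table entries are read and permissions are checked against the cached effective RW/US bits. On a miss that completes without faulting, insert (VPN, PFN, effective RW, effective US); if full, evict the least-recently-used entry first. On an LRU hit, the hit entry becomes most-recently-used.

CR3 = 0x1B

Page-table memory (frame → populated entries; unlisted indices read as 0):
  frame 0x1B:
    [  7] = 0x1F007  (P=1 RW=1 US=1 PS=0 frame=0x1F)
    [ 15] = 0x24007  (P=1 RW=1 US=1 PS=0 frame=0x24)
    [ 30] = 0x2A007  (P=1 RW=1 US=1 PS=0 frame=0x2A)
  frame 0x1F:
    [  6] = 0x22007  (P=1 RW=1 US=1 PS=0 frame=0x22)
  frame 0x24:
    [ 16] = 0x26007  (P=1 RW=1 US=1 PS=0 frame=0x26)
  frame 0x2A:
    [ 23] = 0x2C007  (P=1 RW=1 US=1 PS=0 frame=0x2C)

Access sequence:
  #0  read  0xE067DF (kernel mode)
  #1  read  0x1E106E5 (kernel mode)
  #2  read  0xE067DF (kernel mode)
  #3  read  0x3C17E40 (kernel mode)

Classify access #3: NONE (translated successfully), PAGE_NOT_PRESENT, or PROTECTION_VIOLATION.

Trace:
#0 VA=0xE067DF (r,kernel):
  [0] read 0x1B idx=7: raw=0x1F007 flags P=1 W=1 U=1 S=0
  [1] read 0x1F idx=6: raw=0x22007 flags P=1 W=1 U=1 S=0
  ⇒ phys 0x227DF  [2 reads]
#1 VA=0x1E106E5 (r,kernel):
  [0] read 0x1B idx=15: raw=0x24007 flags P=1 W=1 U=1 S=0
  [1] read 0x24 idx=16: raw=0x26007 flags P=1 W=1 U=1 S=0
  ⇒ phys 0x266E5  [2 reads]
#2 VA=0xE067DF (r,kernel):
  [0] read 0x1B idx=7: raw=0x1F007 flags P=1 W=1 U=1 S=0
  [1] read 0x1F idx=6: raw=0x22007 flags P=1 W=1 U=1 S=0
  ⇒ phys 0x227DF  [2 reads]
#3 VA=0x3C17E40 (r,kernel):
  [0] read 0x1B idx=30: raw=0x2A007 flags P=1 W=1 U=1 S=0
  [1] read 0x2A idx=23: raw=0x2C007 flags P=1 W=1 U=1 S=0
  ⇒ phys 0x2CE40  [2 reads]

Access #3 fault: NONE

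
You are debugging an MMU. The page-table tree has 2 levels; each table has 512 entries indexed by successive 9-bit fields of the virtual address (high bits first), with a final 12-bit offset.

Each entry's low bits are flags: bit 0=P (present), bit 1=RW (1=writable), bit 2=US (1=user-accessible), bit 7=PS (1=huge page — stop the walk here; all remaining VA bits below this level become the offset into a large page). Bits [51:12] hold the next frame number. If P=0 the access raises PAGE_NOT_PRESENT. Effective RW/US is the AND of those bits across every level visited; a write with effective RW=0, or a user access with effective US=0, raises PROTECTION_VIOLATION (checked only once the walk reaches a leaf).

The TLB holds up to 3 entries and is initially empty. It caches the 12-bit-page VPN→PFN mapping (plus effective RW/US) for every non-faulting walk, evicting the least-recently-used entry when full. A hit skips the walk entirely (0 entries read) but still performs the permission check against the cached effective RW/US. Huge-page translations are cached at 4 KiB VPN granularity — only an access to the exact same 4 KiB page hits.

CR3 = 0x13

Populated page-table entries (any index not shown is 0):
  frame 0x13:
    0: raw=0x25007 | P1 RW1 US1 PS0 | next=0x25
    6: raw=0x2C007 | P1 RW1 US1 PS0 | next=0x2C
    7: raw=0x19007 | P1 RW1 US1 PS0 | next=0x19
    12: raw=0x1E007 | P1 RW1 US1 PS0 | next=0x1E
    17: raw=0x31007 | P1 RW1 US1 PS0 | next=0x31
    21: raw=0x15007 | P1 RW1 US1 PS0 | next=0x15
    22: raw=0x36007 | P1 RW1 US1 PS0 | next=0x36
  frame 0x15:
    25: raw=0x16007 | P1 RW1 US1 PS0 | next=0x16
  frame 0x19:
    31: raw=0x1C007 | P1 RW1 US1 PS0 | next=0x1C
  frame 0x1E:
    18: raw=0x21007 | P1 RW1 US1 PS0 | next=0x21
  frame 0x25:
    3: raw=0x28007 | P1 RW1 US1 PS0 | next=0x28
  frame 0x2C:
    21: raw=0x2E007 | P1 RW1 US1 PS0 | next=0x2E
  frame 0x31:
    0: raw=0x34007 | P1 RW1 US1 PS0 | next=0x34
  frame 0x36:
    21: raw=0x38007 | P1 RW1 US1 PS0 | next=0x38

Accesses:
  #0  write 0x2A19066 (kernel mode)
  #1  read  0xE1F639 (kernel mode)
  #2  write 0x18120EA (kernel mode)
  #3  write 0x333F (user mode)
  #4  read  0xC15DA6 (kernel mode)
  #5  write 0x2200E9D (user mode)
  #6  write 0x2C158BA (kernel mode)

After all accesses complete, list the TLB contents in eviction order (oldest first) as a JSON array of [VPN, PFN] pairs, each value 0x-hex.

Trace:
#0 VA=0x2A19066 (w,kernel):
  lvl0: tbl 0x13, slot 21 ⇒ 0x15007 (P1/RW1/US1/PS0)
  lvl1: tbl 0x15, slot 25 ⇒ 0x16007 (P1/RW1/US1/PS0)
  → PA=0x16066  (2 entries read)
#1 VA=0xE1F639 (r,kernel):
  lvl0: tbl 0x13, slot 7 ⇒ 0x19007 (P1/RW1/US1/PS0)
  lvl1: tbl 0x19, slot 31 ⇒ 0x1C007 (P1/RW1/US1/PS0)
  → PA=0x1C639  (2 entries read)
#2 VA=0x18120EA (w,kernel):
  lvl0: tbl 0x13, slot 12 ⇒ 0x1E007 (P1/RW1/US1/PS0)
  lvl1: tbl 0x1E, slot 18 ⇒ 0x21007 (P1/RW1/US1/PS0)
  → PA=0x210EA  (2 entries read)
#3 VA=0x333F (w,user):
  lvl0: tbl 0x13, slot 0 ⇒ 0x25007 (P1/RW1/US1/PS0)
  lvl1: tbl 0x25, slot 3 ⇒ 0x28007 (P1/RW1/US1/PS0)
  → PA=0x2833F  (2 entries read)
#4 VA=0xC15DA6 (r,kernel):
  lvl0: tbl 0x13, slot 6 ⇒ 0x2C007 (P1/RW1/US1/PS0)
  lvl1: tbl 0x2C, slot 21 ⇒ 0x2E007 (P1/RW1/US1/PS0)
  → PA=0x2EDA6  (2 entries read)
#5 VA=0x2200E9D (w,user):
  lvl0: tbl 0x13, slot 17 ⇒ 0x31007 (P1/RW1/US1/PS0)
  lvl1: tbl 0x31, slot 0 ⇒ 0x34007 (P1/RW1/US1/PS0)
  → PA=0x34E9D  (2 entries read)
#6 VA=0x2C158BA (w,kernel):
  lvl0: tbl 0x13, slot 22 ⇒ 0x36007 (P1/RW1/US1/PS0)
  lvl1: tbl 0x36, slot 21 ⇒ 0x38007 (P1/RW1/US1/PS0)
  → PA=0x388BA  (2 entries read)

TLB: [["0xC15", "0x2E"], ["0x2200", "0x34"], ["0x2C15", "0x38"]]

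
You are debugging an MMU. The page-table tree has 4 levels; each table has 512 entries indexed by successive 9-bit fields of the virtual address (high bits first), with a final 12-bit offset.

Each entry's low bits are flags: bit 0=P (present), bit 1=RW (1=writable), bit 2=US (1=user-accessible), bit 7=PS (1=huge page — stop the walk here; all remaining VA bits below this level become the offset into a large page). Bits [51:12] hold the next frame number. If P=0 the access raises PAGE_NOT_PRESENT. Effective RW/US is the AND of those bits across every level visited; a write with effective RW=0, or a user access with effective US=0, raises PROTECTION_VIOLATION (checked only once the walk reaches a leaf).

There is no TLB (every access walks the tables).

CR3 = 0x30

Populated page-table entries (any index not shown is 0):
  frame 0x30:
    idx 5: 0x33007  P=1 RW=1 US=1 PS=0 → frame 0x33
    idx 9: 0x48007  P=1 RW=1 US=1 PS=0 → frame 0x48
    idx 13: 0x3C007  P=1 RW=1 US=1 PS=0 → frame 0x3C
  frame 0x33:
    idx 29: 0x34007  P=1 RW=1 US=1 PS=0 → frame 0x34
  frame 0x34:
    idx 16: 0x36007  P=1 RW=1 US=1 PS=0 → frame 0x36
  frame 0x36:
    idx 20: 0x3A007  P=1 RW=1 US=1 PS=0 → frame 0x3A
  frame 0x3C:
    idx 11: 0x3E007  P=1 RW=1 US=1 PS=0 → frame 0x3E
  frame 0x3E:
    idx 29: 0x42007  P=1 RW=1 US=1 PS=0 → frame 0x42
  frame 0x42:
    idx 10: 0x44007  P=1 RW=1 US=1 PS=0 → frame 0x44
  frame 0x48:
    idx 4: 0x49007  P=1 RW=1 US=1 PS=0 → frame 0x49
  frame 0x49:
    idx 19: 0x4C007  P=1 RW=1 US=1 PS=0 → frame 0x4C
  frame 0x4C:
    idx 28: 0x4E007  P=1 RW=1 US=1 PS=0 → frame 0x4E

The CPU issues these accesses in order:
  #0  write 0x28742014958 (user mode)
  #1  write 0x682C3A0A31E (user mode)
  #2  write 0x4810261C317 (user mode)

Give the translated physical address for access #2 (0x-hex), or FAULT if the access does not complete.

Trace:
#0 VA=0x28742014958 (w,user):
  L0: frame=0x30 idx=5 entry=0x33007 [P=1 RW=1 US=1 PS=0]
  L1: frame=0x33 idx=29 entry=0x34007 [P=1 RW=1 US=1 PS=0]
  L2: frame=0x34 idx=16 entry=0x36007 [P=1 RW=1 US=1 PS=0]
  L3: frame=0x36 idx=20 entry=0x3A007 [P=1 RW=1 US=1 PS=0]
  ⇒ phys 0x3A958  [4 reads]
#1 VA=0x682C3A0A31E (w,user):
  L0: frame=0x30 idx=13 entry=0x3C007 [P=1 RW=1 US=1 PS=0]
  L1: frame=0x3C idx=11 entry=0x3E007 [P=1 RW=1 US=1 PS=0]
  L2: frame=0x3E idx=29 entry=0x42007 [P=1 RW=1 US=1 PS=0]
  L3: frame=0x42 idx=10 entry=0x44007 [P=1 RW=1 US=1 PS=0]
  ⇒ phys 0x4431E  [4 reads]
#2 VA=0x4810261C317 (w,user):
  L0: frame=0x30 idx=9 entry=0x48007 [P=1 RW=1 US=1 PS=0]
  L1: frame=0x48 idx=4 entry=0x49007 [P=1 RW=1 US=1 PS=0]
  L2: frame=0x49 idx=19 entry=0x4C007 [P=1 RW=1 US=1 PS=0]
  L3: frame=0x4C idx=28 entry=0x4E007 [P=1 RW=1 US=1 PS=0]
  ⇒ phys 0x4E317  [4 reads]

Access #2 PA: 0x4E317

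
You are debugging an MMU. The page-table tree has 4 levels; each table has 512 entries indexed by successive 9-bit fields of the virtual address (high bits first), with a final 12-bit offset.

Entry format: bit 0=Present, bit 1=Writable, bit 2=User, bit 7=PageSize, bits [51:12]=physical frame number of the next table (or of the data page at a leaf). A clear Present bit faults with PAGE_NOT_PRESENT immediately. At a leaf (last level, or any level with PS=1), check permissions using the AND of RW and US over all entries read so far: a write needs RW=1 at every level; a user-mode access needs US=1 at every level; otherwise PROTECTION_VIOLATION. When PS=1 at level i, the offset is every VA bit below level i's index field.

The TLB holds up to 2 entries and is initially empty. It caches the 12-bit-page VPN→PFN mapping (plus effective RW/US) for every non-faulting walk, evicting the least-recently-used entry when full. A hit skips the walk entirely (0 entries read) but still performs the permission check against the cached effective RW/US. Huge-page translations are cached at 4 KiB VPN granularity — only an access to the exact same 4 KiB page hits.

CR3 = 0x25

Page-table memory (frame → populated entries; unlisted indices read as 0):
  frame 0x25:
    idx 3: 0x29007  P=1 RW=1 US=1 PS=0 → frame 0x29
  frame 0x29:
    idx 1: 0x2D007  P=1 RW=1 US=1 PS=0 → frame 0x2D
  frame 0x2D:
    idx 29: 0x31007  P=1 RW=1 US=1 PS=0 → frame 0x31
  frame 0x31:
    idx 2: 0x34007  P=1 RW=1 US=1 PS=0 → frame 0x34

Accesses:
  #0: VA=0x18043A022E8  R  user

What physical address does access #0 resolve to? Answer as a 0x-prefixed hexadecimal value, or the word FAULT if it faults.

Trace:
#0 VA=0x18043A022E8 (r,user):
  [0] read 0x25 idx=3: raw=0x29007 flags P=1 W=1 U=1 S=0
  [1] read 0x29 idx=1: raw=0x2D007 flags P=1 W=1 U=1 S=0
  [2] read 0x2D idx=29: raw=0x31007 flags P=1 W=1 U=1 S=0
  [3] read 0x31 idx=2: raw=0x34007 flags P=1 W=1 U=1 S=0
  → PA=0x342E8  (4 entries read)

Access #0 PA: 0x342E8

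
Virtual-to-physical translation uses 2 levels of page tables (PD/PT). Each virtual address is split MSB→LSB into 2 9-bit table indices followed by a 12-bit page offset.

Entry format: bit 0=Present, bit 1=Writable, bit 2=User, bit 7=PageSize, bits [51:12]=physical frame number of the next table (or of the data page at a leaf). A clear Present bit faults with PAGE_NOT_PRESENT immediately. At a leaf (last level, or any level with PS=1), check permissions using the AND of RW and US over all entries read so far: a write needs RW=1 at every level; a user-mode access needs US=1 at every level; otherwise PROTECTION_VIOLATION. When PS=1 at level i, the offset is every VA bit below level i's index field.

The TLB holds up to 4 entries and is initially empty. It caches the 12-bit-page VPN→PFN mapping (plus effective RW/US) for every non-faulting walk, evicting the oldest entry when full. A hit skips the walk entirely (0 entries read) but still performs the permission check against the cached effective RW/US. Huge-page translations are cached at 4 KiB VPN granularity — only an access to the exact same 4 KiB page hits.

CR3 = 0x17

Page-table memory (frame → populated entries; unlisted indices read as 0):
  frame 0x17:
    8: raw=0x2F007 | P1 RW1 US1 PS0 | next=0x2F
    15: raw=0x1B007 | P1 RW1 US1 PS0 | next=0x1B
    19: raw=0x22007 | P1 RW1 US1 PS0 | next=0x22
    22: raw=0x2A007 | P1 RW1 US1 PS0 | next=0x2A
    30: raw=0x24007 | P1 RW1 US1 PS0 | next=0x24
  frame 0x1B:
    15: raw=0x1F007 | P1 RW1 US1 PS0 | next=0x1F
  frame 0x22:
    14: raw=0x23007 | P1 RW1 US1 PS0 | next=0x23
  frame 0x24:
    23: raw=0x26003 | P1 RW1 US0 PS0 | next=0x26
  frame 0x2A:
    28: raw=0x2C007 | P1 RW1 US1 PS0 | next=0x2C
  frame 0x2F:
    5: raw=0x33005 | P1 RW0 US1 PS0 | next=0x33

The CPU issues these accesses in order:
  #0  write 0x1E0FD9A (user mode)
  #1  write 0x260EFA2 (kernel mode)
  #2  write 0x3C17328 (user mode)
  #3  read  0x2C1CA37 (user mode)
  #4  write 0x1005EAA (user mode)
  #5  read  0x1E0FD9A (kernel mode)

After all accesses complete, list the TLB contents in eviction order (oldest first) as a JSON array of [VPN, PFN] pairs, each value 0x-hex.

Per-access translation:
#0 VA=0x1E0FD9A (w,user):
  L0 @0x17[15] → 0x1B007  P=1,RW=1,US=1,PS=0
  L1 @0x1B[15] → 0x1F007  P=1,RW=1,US=1,PS=0
  ✓ 0x1FD9A  — 2 lookups
#1 VA=0x260EFA2 (w,kernel):
  L0 @0x17[19] → 0x22007  P=1,RW=1,US=1,PS=0
  L1 @0x22[14] → 0x23007  P=1,RW=1,US=1,PS=0
  ✓ 0x23FA2  — 2 lookups
#2 VA=0x3C17328 (w,user):
  L0 @0x17[30] → 0x24007  P=1,RW=1,US=1,PS=0
  L1 @0x24[23] → 0x26003  P=1,RW=1,US=0,PS=0
  ⇒ fault: PROTECTION_VIOLATION  — 2 lookups
#3 VA=0x2C1CA37 (r,user):
  L0 @0x17[22] → 0x2A007  P=1,RW=1,US=1,PS=0
  L1 @0x2A[28] → 0x2C007  P=1,RW=1,US=1,PS=0
  ✓ 0x2CA37  — 2 lookups
#4 VA=0x1005EAA (w,user):
  L0 @0x17[8] → 0x2F007  P=1,RW=1,US=1,PS=0
  L1 @0x2F[5] → 0x33005  P=1,RW=0,US=1,PS=0
  ⇒ fault: PROTECTION_VIOLATION  — 2 lookups
#5 VA=0x1E0FD9A (r,kernel):
  TLB hit vpn=0x1E0F → PA=0x1FD9A

TLB: [["0x1E0F", "0x1F"], ["0x260E", "0x23"], ["0x2C1C", "0x2C"]]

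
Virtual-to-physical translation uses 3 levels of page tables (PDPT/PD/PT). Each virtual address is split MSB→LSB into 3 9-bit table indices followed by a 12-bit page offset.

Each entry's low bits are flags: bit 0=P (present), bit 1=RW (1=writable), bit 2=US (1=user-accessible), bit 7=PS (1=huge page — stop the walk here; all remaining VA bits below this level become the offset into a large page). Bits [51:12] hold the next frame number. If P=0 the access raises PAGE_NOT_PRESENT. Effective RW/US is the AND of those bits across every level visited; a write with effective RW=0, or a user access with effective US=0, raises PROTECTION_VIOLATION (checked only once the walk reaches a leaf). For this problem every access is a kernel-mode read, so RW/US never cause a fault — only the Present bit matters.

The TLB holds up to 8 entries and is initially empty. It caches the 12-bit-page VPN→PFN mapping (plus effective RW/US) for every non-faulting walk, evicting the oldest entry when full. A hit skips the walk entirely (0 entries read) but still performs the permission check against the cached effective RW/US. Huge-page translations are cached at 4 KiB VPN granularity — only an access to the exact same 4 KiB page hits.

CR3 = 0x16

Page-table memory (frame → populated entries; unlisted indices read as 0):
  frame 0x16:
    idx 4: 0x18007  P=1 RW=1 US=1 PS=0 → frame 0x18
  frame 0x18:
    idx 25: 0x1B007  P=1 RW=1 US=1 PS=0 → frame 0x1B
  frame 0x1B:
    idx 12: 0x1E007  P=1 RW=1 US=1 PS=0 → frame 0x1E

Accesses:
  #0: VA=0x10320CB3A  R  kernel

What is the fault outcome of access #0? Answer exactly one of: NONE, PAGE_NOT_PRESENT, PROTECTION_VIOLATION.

Per-access translation:
#0 VA=0x10320CB3A (r,kernel):
  L0: frame=0x16 idx=4 entry=0x18007 [P=1 RW=1 US=1 PS=0]
  L1: frame=0x18 idx=25 entry=0x1B007 [P=1 RW=1 US=1 PS=0]
  L2: frame=0x1B idx=12 entry=0x1E007 [P=1 RW=1 US=1 PS=0]
  → PA=0x1EB3A  (3 entries read)

Access #0 fault: NONE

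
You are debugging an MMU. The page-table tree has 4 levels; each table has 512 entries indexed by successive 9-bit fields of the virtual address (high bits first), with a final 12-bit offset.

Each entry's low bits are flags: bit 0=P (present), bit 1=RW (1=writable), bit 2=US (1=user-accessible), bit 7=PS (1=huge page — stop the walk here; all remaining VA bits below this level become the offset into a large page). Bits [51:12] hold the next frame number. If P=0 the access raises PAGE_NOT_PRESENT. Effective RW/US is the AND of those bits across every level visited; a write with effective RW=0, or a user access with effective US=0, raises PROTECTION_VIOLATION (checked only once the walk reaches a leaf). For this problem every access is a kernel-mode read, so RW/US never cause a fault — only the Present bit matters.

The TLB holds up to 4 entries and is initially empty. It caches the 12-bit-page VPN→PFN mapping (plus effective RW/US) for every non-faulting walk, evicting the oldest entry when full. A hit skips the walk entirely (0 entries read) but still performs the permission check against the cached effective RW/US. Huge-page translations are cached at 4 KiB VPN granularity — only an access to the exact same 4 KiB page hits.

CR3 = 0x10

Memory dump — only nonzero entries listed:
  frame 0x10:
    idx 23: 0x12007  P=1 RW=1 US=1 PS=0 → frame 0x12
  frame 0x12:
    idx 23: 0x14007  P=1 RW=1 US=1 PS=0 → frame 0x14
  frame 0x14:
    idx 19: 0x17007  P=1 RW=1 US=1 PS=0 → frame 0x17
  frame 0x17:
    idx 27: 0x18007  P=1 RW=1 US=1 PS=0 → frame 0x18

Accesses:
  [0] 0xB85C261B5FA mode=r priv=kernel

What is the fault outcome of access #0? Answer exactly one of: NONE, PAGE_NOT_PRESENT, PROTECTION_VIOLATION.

Per-access translation:
#0 VA=0xB85C261B5FA (r,kernel):
  lvl0: tbl 0x10, slot 23 ⇒ 0x12007 (P1/RW1/US1/PS0)
  lvl1: tbl 0x12, slot 23 ⇒ 0x14007 (P1/RW1/US1/PS0)
  lvl2: tbl 0x14, slot 19 ⇒ 0x17007 (P1/RW1/US1/PS0)
  lvl3: tbl 0x17, slot 27 ⇒ 0x18007 (P1/RW1/US1/PS0)
  ✓ 0x185FA  — 4 lookups

Access #0 fault: NONE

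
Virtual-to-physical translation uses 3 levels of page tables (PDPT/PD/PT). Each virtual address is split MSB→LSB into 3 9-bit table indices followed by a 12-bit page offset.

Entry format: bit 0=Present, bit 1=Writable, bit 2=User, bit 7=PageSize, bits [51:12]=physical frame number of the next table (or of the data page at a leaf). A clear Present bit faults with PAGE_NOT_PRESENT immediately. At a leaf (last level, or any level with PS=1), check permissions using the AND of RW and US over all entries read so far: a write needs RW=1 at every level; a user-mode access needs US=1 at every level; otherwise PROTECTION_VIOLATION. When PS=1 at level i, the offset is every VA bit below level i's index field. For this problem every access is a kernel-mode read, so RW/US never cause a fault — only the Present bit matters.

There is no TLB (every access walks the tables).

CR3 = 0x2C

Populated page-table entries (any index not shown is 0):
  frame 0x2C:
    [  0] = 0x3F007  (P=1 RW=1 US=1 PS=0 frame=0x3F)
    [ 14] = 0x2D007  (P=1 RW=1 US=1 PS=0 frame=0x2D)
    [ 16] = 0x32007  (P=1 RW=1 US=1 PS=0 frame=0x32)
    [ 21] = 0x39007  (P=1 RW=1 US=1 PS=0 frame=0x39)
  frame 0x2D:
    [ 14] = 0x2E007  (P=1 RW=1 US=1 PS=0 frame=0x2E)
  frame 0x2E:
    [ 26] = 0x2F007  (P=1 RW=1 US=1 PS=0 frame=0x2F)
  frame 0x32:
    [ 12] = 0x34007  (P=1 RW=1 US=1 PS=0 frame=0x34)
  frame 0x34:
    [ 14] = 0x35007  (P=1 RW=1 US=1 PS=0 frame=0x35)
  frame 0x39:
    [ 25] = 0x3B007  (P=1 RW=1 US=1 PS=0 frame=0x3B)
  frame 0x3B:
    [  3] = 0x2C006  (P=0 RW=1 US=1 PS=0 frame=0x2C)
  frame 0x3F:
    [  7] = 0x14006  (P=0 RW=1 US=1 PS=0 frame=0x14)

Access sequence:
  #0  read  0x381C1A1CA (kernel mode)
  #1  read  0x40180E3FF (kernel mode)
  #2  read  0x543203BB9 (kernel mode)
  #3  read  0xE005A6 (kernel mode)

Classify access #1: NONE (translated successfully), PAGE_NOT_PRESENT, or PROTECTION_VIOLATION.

Per-access translation:
#0 VA=0x381C1A1CA (r,kernel):
  [0] read 0x2C idx=14: raw=0x2D007 flags P=1 W=1 U=1 S=0
  [1] read 0x2D idx=14: raw=0x2E007 flags P=1 W=1 U=1 S=0
  [2] read 0x2E idx=26: raw=0x2F007 flags P=1 W=1 U=1 S=0
  ⇒ phys 0x2F1CA  [3 reads]
#1 VA=0x40180E3FF (r,kernel):
  [0] read 0x2C idx=16: raw=0x32007 flags P=1 W=1 U=1 S=0
  [1] read 0x32 idx=12: raw=0x34007 flags P=1 W=1 U=1 S=0
  [2] read 0x34 idx=14: raw=0x35007 flags P=1 W=1 U=1 S=0
  ⇒ phys 0x353FF  [3 reads]
#2 VA=0x543203BB9 (r,kernel):
  [0] read 0x2C idx=21: raw=0x39007 flags P=1 W=1 U=1 S=0
  [1] read 0x39 idx=25: raw=0x3B007 flags P=1 W=1 U=1 S=0
  [2] read 0x3B idx=3: raw=0x2C006 flags P=0 W=1 U=1 S=0
  ✗ PAGE_NOT_PRESENT  [3 reads]
#3 VA=0xE005A6 (r,kernel):
  [0] read 0x2C idx=0: raw=0x3F007 flags P=1 W=1 U=1 S=0
  [1] read 0x3F idx=7: raw=0x14006 flags P=0 W=1 U=1 S=0
  ✗ PAGE_NOT_PRESENT  [2 reads]

Access #1 fault: NONE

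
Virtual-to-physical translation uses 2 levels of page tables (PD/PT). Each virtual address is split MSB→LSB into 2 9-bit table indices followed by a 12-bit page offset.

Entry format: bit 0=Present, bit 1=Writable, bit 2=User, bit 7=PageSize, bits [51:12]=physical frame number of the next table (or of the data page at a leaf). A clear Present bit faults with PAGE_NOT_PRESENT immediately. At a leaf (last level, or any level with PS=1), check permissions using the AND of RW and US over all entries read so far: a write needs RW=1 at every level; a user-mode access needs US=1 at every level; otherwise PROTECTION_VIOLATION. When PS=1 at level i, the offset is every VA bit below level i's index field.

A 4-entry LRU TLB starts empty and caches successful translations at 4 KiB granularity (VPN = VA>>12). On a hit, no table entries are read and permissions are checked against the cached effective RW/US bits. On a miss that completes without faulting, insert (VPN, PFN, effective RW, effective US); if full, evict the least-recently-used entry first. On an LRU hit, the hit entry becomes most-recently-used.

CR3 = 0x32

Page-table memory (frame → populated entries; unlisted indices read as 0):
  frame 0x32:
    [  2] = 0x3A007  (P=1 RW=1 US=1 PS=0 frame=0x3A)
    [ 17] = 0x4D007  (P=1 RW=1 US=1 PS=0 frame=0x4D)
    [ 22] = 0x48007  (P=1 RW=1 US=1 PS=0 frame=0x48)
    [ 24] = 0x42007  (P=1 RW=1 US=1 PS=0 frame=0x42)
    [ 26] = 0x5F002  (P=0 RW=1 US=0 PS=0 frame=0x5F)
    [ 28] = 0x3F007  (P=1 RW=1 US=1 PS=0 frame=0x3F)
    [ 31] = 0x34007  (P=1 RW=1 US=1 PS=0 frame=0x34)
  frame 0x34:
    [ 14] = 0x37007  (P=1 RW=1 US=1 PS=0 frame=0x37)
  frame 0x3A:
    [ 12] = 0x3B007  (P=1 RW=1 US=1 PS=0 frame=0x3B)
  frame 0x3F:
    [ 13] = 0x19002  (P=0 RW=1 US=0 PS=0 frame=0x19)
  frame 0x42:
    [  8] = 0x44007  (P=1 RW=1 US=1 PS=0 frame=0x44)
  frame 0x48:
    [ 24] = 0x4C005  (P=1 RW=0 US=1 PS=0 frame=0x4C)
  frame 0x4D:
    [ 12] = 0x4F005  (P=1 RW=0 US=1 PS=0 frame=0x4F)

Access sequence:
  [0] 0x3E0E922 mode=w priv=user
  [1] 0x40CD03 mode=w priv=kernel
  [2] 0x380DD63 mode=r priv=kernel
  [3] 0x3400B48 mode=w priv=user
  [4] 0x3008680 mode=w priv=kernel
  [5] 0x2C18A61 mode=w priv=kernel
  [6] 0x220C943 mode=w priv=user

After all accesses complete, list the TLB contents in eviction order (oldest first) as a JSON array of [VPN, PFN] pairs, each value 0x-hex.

Per-access translation:
#0 VA=0x3E0E922 (w,user):
  [0] read 0x32 idx=31: raw=0x34007 flags P=1 W=1 U=1 S=0
  [1] read 0x34 idx=14: raw=0x37007 flags P=1 W=1 U=1 S=0
  ✓ 0x37922  — 2 lookups
#1 VA=0x40CD03 (w,kernel):
  [0] read 0x32 idx=2: raw=0x3A007 flags P=1 W=1 U=1 S=0
  [1] read 0x3A idx=12: raw=0x3B007 flags P=1 W=1 U=1 S=0
  ✓ 0x3BD03  — 2 lookups
#2 VA=0x380DD63 (r,kernel):
  [0] read 0x32 idx=28: raw=0x3F007 flags P=1 W=1 U=1 S=0
  [1] read 0x3F idx=13: raw=0x19002 flags P=0 W=1 U=0 S=0
  → PAGE_NOT_PRESENT  (2 entries read)
#3 VA=0x3400B48 (w,user):
  [0] read 0x32 idx=26: raw=0x5F002 flags P=0 W=1 U=0 S=0
  → PAGE_NOT_PRESENT  (1 entries read)
#4 VA=0x3008680 (w,kernel):
  [0] read 0x32 idx=24: raw=0x42007 flags P=1 W=1 U=1 S=0
  [1] read 0x42 idx=8: raw=0x44007 flags P=1 W=1 U=1 S=0
  ✓ 0x44680  — 2 lookups
#5 VA=0x2C18A61 (w,kernel):
  [0] read 0x32 idx=22: raw=0x48007 flags P=1 W=1 U=1 S=0
  [1] read 0x48 idx=24: raw=0x4C005 flags P=1 W=0 U=1 S=0
  → PROTECTION_VIOLATION  (2 entries read)
#6 VA=0x220C943 (w,user):
  [0] read 0x32 idx=17: raw=0x4D007 flags P=1 W=1 U=1 S=0
  [1] read 0x4D idx=12: raw=0x4F005 flags P=1 W=0 U=1 S=0
  → PROTECTION_VIOLATION  (2 entries read)

TLB: [["0x3E0E", "0x37"], ["0x40C", "0x3B"], ["0x3008", "0x44"]]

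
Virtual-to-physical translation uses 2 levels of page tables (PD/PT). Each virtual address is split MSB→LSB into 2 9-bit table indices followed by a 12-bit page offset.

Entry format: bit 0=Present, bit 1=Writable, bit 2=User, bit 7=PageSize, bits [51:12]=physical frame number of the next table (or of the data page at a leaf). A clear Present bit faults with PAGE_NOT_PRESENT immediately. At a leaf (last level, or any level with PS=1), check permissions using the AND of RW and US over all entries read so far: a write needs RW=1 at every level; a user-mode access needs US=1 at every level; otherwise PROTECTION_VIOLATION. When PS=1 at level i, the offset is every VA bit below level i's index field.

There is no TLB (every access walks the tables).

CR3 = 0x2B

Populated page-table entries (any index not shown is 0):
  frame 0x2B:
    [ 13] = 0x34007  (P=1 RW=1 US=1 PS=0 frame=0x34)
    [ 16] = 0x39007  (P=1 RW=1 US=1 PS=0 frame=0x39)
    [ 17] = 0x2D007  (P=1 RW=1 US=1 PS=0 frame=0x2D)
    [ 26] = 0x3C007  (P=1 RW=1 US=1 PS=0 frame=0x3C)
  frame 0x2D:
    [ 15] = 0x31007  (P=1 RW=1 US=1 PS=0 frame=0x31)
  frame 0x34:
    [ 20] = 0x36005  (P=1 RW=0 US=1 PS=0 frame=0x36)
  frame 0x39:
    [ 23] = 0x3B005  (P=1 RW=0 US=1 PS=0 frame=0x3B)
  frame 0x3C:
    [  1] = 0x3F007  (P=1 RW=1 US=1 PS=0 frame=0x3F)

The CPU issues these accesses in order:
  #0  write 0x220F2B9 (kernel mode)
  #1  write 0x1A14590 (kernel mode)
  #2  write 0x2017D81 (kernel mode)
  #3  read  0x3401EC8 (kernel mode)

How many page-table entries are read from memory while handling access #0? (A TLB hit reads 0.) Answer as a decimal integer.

Per-access translation:
#0 VA=0x220F2B9 (w,kernel):
  [0] read 0x2B idx=17: raw=0x2D007 flags P=1 W=1 U=1 S=0
  [1] read 0x2D idx=15: raw=0x31007 flags P=1 W=1 U=1 S=0
  → PA=0x312B9  (2 entries read)
#1 VA=0x1A14590 (w,kernel):
  [0] read 0x2B idx=13: raw=0x34007 flags P=1 W=1 U=1 S=0
  [1] read 0x34 idx=20: raw=0x36005 flags P=1 W=0 U=1 S=0
  ⇒ fault: PROTECTION_VIOLATION  — 2 lookups
#2 VA=0x2017D81 (w,kernel):
  [0] read 0x2B idx=16: raw=0x39007 flags P=1 W=1 U=1 S=0
  [1] read 0x39 idx=23: raw=0x3B005 flags P=1 W=0 U=1 S=0
  ⇒ fault: PROTECTION_VIOLATION  — 2 lookups
#3 VA=0x3401EC8 (r,kernel):
  [0] read 0x2B idx=26: raw=0x3C007 flags P=1 W=1 U=1 S=0
  [1] read 0x3C idx=1: raw=0x3F007 flags P=1 W=1 U=1 S=0
  → PA=0x3FEC8  (2 entries read)

Entries read for #0: 2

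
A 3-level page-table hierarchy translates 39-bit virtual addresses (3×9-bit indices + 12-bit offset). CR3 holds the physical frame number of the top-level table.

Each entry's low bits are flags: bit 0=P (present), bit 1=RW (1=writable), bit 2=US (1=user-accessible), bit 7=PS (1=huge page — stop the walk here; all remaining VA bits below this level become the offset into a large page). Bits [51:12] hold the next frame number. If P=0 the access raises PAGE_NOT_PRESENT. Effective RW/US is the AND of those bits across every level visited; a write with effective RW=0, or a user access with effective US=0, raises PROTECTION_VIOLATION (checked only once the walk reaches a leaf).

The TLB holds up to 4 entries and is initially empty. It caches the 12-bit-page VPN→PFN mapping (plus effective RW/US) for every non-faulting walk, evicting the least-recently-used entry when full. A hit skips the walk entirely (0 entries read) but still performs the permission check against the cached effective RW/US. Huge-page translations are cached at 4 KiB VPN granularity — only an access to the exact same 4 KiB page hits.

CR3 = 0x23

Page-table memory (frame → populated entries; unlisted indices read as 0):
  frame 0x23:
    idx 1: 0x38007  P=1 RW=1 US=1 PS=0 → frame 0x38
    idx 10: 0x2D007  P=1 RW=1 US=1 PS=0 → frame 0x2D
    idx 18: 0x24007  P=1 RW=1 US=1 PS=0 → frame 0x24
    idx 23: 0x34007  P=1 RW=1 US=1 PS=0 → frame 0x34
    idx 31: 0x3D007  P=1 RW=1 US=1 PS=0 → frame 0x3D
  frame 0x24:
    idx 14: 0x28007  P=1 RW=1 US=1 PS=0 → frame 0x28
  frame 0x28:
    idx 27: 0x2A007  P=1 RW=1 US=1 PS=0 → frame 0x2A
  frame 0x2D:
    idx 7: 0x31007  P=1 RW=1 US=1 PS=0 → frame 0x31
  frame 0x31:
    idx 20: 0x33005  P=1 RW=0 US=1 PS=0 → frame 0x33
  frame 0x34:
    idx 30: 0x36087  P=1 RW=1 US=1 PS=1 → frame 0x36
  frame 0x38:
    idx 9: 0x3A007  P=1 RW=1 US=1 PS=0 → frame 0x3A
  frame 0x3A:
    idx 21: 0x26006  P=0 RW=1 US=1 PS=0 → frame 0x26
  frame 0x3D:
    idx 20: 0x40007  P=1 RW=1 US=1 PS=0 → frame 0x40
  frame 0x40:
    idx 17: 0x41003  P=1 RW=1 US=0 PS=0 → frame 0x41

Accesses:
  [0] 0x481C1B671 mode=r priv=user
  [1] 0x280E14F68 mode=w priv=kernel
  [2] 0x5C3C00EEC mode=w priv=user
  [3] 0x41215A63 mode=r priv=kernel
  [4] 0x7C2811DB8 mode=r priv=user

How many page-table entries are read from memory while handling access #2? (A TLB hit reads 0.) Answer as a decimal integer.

Trace:
#0 VA=0x481C1B671 (r,user):
  L0: frame=0x23 idx=18 entry=0x24007 [P=1 RW=1 US=1 PS=0]
  L1: frame=0x24 idx=14 entry=0x28007 [P=1 RW=1 US=1 PS=0]
  L2: frame=0x28 idx=27 entry=0x2A007 [P=1 RW=1 US=1 PS=0]
  ✓ 0x2A671  — 3 lookups
#1 VA=0x280E14F68 (w,kernel):
  L0: frame=0x23 idx=10 entry=0x2D007 [P=1 RW=1 US=1 PS=0]
  L1: frame=0x2D idx=7 entry=0x31007 [P=1 RW=1 US=1 PS=0]
  L2: frame=0x31 idx=20 entry=0x33005 [P=1 RW=0 US=1 PS=0]
  ⇒ fault: PROTECTION_VIOLATION  — 3 lookups
#2 VA=0x5C3C00EEC (w,user):
  L0: frame=0x23 idx=23 entry=0x34007 [P=1 RW=1 US=1 PS=0]
  L1: frame=0x34 idx=30 entry=0x36087 [P=1 RW=1 US=1 PS=1]
  ✓ 0x36EEC (huge @L1)  — 2 lookups
#3 VA=0x41215A63 (r,kernel):
  L0: frame=0x23 idx=1 entry=0x38007 [P=1 RW=1 US=1 PS=0]
  L1: frame=0x38 idx=9 entry=0x3A007 [P=1 RW=1 US=1 PS=0]
  L2: frame=0x3A idx=21 entry=0x26006 [P=0 RW=1 US=1 PS=0]
  ⇒ fault: PAGE_NOT_PRESENT  — 3 lookups
#4 VA=0x7C2811DB8 (r,user):
  L0: frame=0x23 idx=31 entry=0x3D007 [P=1 RW=1 US=1 PS=0]
  L1: frame=0x3D idx=20 entry=0x40007 [P=1 RW=1 US=1 PS=0]
  L2: frame=0x40 idx=17 entry=0x41003 [P=1 RW=1 US=0 PS=0]
  ⇒ fault: PROTECTION_VIOLATION  — 3 lookups

Entries read for #2: 2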